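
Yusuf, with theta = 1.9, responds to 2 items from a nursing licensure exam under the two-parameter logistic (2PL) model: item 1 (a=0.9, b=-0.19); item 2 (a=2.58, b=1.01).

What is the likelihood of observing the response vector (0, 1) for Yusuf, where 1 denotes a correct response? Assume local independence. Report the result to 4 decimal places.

0.1202

P(theta) = 1 / (1 + exp(−a(theta − b)))
P_1 = 1/(1+e^{-1.8810}) = 0.8677
P_2 = 1/(1+e^{-2.2962}) = 0.9086
L = (1−P_1) × P_2 = 0.1323 × 0.9086 = 0.12018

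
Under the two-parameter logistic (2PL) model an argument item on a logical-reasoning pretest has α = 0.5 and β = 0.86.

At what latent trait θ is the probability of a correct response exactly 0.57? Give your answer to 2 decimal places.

1.42

P(θ) = 1 / (1 + exp(−α(θ − β)))
logit = ln(0.5700/0.4300) = 0.2819
θ = β + logit/(α) = 0.86 + 0.2819/0.5000 = 1.4237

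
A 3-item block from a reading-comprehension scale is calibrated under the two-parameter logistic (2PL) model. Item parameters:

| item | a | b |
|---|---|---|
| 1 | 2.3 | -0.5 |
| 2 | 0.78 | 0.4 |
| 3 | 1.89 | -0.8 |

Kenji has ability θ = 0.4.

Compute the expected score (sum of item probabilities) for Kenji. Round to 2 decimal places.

P(θ) = 1 / (1 + exp(−a(θ − b)))
P_1 = 1/(1+e^{-2.0700}) = 0.8880
P_2 = 1/(1+e^{0.0000}) = 0.5000
P_3 = 1/(1+e^{-2.2680}) = 0.9062
E[score] = 0.8880 + 0.5000 + 0.9062 = 2.2941

2.29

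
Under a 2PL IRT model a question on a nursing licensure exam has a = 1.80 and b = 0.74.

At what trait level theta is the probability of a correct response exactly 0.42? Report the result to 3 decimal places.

0.561

P(theta) = 1 / (1 + exp(−a(theta − b)))
logit = ln(0.4200/0.5800) = -0.3228
theta = b + logit/(a) = 0.74 + (-0.3228)/1.8000 = 0.5607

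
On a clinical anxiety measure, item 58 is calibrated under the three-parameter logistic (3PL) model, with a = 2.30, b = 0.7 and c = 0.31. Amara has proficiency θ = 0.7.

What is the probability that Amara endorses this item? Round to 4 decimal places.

P(θ) = c + (1 − c) · 1 / (1 + exp(−a(θ − b)))
Exponent: 2.30 × (0.7 − 0.7) = 0.0000
1/(1 + e^{0.0000}) = 0.5000
P = 0.31 + 0.69 × 0.5000 = 0.6550

0.6550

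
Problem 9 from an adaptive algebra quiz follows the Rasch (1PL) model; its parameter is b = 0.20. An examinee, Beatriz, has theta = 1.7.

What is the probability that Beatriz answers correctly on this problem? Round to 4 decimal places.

P(theta) = 1 / (1 + exp(−(theta − b)))
Exponent: (1.7 − 0.20) = 1.5000
1/(1 + e^{-1.5000}) = 0.8176
P = 0.8176

0.8176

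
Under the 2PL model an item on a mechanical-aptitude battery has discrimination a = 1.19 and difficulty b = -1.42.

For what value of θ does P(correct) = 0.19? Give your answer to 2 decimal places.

P(θ) = 1 / (1 + exp(−a(θ − b)))
logit = ln(0.1900/0.8100) = -1.4500
θ = b + logit/(a) = -1.42 + (-1.4500)/1.1900 = -2.6385

-2.64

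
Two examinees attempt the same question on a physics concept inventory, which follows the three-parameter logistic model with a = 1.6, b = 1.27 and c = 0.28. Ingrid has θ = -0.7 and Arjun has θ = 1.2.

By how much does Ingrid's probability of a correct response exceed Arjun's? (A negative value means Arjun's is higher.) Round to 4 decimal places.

-0.3103

P(θ) = c + (1 − c) · 1 / (1 + exp(−a(θ − b)))
P(Ingrid) = 0.3095  [exponent -3.1520]
P(Arjun) = 0.6199  [exponent -0.1120]
Difference = 0.3095 − 0.6199 = -0.3103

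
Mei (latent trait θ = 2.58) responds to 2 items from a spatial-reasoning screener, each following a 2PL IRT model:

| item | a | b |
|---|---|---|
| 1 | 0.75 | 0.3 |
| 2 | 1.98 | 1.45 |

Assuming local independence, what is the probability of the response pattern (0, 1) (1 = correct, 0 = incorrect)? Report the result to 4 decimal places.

0.1384

P(θ) = 1 / (1 + exp(−a(θ − b)))
P_1 = 1/(1+e^{-1.7100}) = 0.8468
P_2 = 1/(1+e^{-2.2374}) = 0.9036
L = (1−P_1) × P_2 = 0.1532 × 0.9036 = 0.13839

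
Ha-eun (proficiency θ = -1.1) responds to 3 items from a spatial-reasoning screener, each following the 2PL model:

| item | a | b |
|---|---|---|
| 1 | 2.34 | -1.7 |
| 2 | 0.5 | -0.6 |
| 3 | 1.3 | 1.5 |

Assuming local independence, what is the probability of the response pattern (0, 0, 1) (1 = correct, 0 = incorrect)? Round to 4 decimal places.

0.0036

P(θ) = 1 / (1 + exp(−a(θ − b)))
P_1 = 1/(1+e^{-1.4040}) = 0.8028
P_2 = 1/(1+e^{0.2500}) = 0.4378
P_3 = 1/(1+e^{3.3800}) = 0.0329
L = (1−P_1) × (1−P_2) × P_3 = 0.1972 × 0.5622 × 0.0329 = 0.00365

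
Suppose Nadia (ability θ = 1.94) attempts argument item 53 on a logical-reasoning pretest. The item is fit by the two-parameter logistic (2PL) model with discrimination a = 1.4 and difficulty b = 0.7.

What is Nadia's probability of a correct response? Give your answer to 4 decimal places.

P(θ) = 1 / (1 + exp(−a(θ − b)))
Exponent: 1.4 × (1.94 − 0.7) = 1.7360
1/(1 + e^{-1.7360}) = 0.8502

0.8502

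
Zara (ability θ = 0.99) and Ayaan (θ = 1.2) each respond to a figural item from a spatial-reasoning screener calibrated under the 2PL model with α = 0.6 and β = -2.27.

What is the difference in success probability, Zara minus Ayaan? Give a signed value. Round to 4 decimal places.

P(θ) = 1 / (1 + exp(−α(θ − β)))
P(Zara) = 0.8761  [exponent 1.9560]
P(Ayaan) = 0.8891  [exponent 2.0820]
Difference = 0.8761 − 0.8891 = -0.0130

-0.0130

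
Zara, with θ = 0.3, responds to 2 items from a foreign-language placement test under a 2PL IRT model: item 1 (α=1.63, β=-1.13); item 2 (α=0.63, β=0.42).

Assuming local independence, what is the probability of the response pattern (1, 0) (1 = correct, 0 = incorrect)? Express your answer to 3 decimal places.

P(θ) = 1 / (1 + exp(−α(θ − β)))
P_1 = 1/(1+e^{-2.3309}) = 0.9114
P_2 = 1/(1+e^{0.0756}) = 0.4811
L = P_1 × (1−P_2) = 0.9114 × 0.5189 = 0.47292

0.473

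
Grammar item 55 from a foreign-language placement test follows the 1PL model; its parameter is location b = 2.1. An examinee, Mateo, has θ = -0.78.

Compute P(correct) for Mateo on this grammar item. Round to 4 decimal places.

0.0532

P(θ) = 1 / (1 + exp(−(θ − b)))
Exponent: (-0.78 − 2.1) = -2.8800
1/(1 + e^{2.8800}) = 0.0532
P = 0.0532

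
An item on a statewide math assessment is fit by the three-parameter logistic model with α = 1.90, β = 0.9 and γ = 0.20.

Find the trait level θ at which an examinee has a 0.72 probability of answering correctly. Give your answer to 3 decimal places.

P(θ) = γ + (1 − γ) · 1 / (1 + exp(−α(θ − β)))
Remove guessing floor: (0.72 − 0.20)/(1 − 0.20) = 0.6500
logit = ln(0.6500/0.3500) = 0.6190
θ = β + logit/(α) = 0.9 + 0.6190/1.9000 = 1.2258

1.226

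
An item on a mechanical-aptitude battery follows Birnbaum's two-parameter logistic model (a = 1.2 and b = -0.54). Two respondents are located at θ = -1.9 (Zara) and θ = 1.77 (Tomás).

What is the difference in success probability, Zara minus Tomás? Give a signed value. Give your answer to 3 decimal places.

P(θ) = 1 / (1 + exp(−a(θ − b)))
P(Zara) = 0.1636  [exponent -1.6320]
P(Tomás) = 0.9411  [exponent 2.7720]
Difference = 0.1636 − 0.9411 = -0.7776

-0.778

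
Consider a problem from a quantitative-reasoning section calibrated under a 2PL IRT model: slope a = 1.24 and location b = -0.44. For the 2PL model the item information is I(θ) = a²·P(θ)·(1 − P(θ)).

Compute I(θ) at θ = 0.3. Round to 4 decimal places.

P = 1/(1+e^{-0.9176}) = 0.7146
P(1−P) = 0.7146 × 0.2854 = 0.2040
I = a² × P(1−P) = 1.24² × 0.2040 = 0.31362

0.3136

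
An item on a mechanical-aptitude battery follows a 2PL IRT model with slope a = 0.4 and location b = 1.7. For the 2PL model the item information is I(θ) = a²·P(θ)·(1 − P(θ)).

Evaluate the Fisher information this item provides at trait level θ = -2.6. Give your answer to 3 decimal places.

0.021

P = 1/(1+e^{1.7200}) = 0.1519
P(1−P) = 0.1519 × 0.8481 = 0.1288
I = a² × P(1−P) = 0.4² × 0.1288 = 0.02061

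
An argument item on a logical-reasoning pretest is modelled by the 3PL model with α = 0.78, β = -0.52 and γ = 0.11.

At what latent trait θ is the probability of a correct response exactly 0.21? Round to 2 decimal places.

P(θ) = γ + (1 − γ) · 1 / (1 + exp(−α(θ − β)))
Remove guessing floor: (0.21 − 0.11)/(1 − 0.11) = 0.1124
logit = ln(0.1124/0.8876) = -2.0669
θ = β + logit/(α) = -0.52 + (-2.0669)/0.7800 = -3.1698

-3.17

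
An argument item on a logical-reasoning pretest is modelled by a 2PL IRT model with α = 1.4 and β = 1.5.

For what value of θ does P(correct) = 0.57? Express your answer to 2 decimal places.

1.70

P(θ) = 1 / (1 + exp(−α(θ − β)))
logit = ln(0.5700/0.4300) = 0.2819
θ = β + logit/(α) = 1.5 + 0.2819/1.4000 = 1.7013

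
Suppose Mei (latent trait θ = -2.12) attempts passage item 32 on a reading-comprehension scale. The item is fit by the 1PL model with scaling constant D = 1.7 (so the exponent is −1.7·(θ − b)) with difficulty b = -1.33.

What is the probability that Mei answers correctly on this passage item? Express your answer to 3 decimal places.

0.207

P(θ) = 1 / (1 + exp(−D·(θ − b)))
Exponent: 1.7 × (-2.12 − (-1.33)) = -1.3430
1/(1 + e^{1.3430}) = 0.2070
P = 0.2070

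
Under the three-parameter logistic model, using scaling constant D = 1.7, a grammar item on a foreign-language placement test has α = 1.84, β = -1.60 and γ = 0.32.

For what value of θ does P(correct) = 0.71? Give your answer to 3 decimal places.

P(θ) = γ + (1 − γ) · 1 / (1 + exp(−D·α(θ − β)))
Remove guessing floor: (0.71 − 0.32)/(1 − 0.32) = 0.5735
logit = ln(0.5735/0.4265) = 0.2963
θ = β + logit/(1.7·α) = -1.60 + 0.2963/3.1280 = -1.5053

-1.505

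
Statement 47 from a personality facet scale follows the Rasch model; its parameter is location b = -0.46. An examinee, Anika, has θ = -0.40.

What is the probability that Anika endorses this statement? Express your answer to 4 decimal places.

P(θ) = 1 / (1 + exp(−(θ − b)))
Exponent: (-0.40 − (-0.46)) = 0.0600
1/(1 + e^{-0.0600}) = 0.5150
P = 0.5150

0.5150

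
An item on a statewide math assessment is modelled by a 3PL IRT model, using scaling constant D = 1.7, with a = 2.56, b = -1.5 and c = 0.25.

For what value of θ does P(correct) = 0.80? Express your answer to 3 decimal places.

P(θ) = c + (1 − c) · 1 / (1 + exp(−D·a(θ − b)))
Remove guessing floor: (0.80 − 0.25)/(1 − 0.25) = 0.7333
logit = ln(0.7333/0.2667) = 1.0116
θ = b + logit/(1.7·a) = -1.5 + 1.0116/4.3520 = -1.2676

-1.268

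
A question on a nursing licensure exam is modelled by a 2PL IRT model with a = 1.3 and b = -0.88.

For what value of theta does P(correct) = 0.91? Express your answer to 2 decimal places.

P(theta) = 1 / (1 + exp(−a(theta − b)))
logit = ln(0.9100/0.0900) = 2.3136
theta = b + logit/(a) = -0.88 + 2.3136/1.3000 = 0.8997

0.90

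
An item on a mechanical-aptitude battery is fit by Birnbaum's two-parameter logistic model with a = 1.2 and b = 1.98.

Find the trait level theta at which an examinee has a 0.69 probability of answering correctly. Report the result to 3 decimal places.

P(theta) = 1 / (1 + exp(−a(theta − b)))
logit = ln(0.6900/0.3100) = 0.8001
theta = b + logit/(a) = 1.98 + 0.8001/1.2000 = 2.6468

2.647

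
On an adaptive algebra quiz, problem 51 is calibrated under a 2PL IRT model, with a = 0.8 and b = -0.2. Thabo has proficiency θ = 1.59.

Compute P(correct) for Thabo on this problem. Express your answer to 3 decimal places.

P(θ) = 1 / (1 + exp(−a(θ − b)))
Exponent: 0.8 × (1.59 − (-0.2)) = 1.4320
1/(1 + e^{-1.4320}) = 0.8072

0.807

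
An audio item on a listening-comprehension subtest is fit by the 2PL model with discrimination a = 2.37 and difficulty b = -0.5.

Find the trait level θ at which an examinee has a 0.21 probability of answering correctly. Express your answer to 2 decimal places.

P(θ) = 1 / (1 + exp(−a(θ − b)))
logit = ln(0.2100/0.7900) = -1.3249
θ = b + logit/(a) = -0.5 + (-1.3249)/2.3700 = -1.0590

-1.06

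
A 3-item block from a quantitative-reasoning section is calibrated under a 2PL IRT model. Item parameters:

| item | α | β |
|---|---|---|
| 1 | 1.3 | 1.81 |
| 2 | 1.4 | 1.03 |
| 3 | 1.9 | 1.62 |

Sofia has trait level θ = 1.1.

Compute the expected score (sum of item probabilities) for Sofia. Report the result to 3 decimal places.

1.080

P(θ) = 1 / (1 + exp(−α(θ − β)))
P_1 = 1/(1+e^{0.9230}) = 0.2843
P_2 = 1/(1+e^{-0.0980}) = 0.5245
P_3 = 1/(1+e^{0.9880}) = 0.2713
E[score] = 0.2843 + 0.5245 + 0.2713 = 1.0801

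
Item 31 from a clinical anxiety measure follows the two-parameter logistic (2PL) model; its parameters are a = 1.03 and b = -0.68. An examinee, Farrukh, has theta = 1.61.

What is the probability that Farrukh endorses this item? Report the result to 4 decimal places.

P(theta) = 1 / (1 + exp(−a(theta − b)))
Exponent: 1.03 × (1.61 − (-0.68)) = 2.3587
1/(1 + e^{-2.3587}) = 0.9136

0.9136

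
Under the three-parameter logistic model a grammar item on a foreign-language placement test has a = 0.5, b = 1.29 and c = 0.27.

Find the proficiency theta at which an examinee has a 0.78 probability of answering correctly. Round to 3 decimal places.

P(theta) = c + (1 − c) · 1 / (1 + exp(−a(theta − b)))
Remove guessing floor: (0.78 − 0.27)/(1 − 0.27) = 0.6986
logit = ln(0.6986/0.3014) = 0.8408
theta = b + logit/(a) = 1.29 + 0.8408/0.5000 = 2.9716

2.972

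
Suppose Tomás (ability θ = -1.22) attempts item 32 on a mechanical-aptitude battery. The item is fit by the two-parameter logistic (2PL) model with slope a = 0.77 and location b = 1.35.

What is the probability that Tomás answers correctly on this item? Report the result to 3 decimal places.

P(θ) = 1 / (1 + exp(−a(θ − b)))
Exponent: 0.77 × (-1.22 − 1.35) = -1.9789
1/(1 + e^{1.9789}) = 0.1214

0.121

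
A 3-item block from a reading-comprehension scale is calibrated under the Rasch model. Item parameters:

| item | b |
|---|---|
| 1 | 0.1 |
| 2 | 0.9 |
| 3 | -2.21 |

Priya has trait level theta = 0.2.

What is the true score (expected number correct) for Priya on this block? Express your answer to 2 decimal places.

P(theta) = 1 / (1 + exp(−(theta − b)))
P_1 = 1/(1+e^{-0.1000}) = 0.5250
P_2 = 1/(1+e^{0.7000}) = 0.3318
P_3 = 1/(1+e^{-2.4100}) = 0.9176
E[score] = 0.5250 + 0.3318 + 0.9176 = 1.7744

1.77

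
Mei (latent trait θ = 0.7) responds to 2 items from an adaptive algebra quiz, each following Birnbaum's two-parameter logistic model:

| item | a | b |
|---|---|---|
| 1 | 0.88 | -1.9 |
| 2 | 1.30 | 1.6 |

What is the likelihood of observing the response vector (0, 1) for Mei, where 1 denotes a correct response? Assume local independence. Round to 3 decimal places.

0.022

P(θ) = 1 / (1 + exp(−a(θ − b)))
P_1 = 1/(1+e^{-2.2880}) = 0.9079
P_2 = 1/(1+e^{1.1700}) = 0.2369
L = (1−P_1) × P_2 = 0.0921 × 0.2369 = 0.02182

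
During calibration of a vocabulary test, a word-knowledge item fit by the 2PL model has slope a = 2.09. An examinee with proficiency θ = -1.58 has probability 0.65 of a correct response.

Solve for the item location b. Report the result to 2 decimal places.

-1.88

P(θ) = 1 / (1 + exp(−a(θ − b)))
logit(0.65) = ln(0.65/0.35) = 0.6190
b = θ − logit/(a) = -1.58 − 0.6190/2.0900 = -1.8762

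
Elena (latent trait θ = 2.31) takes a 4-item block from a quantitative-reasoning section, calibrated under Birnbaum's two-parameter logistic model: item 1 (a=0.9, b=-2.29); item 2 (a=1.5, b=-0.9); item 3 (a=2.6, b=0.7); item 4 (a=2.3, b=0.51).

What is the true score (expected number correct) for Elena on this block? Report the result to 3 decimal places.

P(θ) = 1 / (1 + exp(−a(θ − b)))
P_1 = 1/(1+e^{-4.1400}) = 0.9843
P_2 = 1/(1+e^{-4.8150}) = 0.9920
P_3 = 1/(1+e^{-4.1860}) = 0.9850
P_4 = 1/(1+e^{-4.1400}) = 0.9843
E[score] = 0.9843 + 0.9920 + 0.9850 + 0.9843 = 3.9456

3.946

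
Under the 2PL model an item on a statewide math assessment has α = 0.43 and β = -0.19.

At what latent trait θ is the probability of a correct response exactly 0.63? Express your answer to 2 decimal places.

P(θ) = 1 / (1 + exp(−α(θ − β)))
logit = ln(0.6300/0.3700) = 0.5322
θ = β + logit/(α) = -0.19 + 0.5322/0.4300 = 1.0477

1.05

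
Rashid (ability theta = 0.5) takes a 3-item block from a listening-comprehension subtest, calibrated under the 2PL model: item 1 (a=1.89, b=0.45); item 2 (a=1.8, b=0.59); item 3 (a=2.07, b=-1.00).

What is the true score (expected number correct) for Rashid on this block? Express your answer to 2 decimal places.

1.94

P(theta) = 1 / (1 + exp(−a(theta − b)))
P_1 = 1/(1+e^{-0.0945}) = 0.5236
P_2 = 1/(1+e^{0.1620}) = 0.4596
P_3 = 1/(1+e^{-3.1050}) = 0.9571
E[score] = 0.5236 + 0.4596 + 0.9571 = 1.9403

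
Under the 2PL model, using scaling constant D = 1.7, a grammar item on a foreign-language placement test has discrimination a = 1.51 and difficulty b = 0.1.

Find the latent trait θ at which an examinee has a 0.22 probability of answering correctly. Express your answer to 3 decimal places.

P(θ) = 1 / (1 + exp(−D·a(θ − b)))
logit = ln(0.2200/0.7800) = -1.2657
θ = b + logit/(1.7·a) = 0.1 + (-1.2657)/2.5670 = -0.3931

-0.393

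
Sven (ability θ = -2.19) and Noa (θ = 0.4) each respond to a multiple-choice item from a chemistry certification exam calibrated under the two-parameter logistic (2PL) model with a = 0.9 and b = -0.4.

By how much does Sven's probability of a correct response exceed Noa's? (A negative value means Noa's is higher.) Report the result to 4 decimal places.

-0.5062

P(θ) = 1 / (1 + exp(−a(θ − b)))
P(Sven) = 0.1664  [exponent -1.6110]
P(Noa) = 0.6726  [exponent 0.7200]
Difference = 0.1664 − 0.6726 = -0.5062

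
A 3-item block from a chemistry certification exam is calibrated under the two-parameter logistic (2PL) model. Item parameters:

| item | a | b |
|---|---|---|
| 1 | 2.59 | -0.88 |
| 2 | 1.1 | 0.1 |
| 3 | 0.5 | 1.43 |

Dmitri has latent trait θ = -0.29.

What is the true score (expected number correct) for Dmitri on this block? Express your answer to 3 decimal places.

1.513

P(θ) = 1 / (1 + exp(−a(θ − b)))
P_1 = 1/(1+e^{-1.5281}) = 0.8217
P_2 = 1/(1+e^{0.4290}) = 0.3944
P_3 = 1/(1+e^{0.8600}) = 0.2973
E[score] = 0.8217 + 0.3944 + 0.2973 = 1.5134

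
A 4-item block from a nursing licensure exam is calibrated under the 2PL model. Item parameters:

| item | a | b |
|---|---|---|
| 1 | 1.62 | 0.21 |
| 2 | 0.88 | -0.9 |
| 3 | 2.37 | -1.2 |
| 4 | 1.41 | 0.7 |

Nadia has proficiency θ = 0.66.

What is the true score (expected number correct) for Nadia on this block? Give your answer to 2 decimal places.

P(θ) = 1 / (1 + exp(−a(θ − b)))
P_1 = 1/(1+e^{-0.7290}) = 0.6746
P_2 = 1/(1+e^{-1.3728}) = 0.7978
P_3 = 1/(1+e^{-4.4082}) = 0.9880
P_4 = 1/(1+e^{0.0564}) = 0.4859
E[score] = 0.6746 + 0.7978 + 0.9880 + 0.4859 = 2.9463

2.95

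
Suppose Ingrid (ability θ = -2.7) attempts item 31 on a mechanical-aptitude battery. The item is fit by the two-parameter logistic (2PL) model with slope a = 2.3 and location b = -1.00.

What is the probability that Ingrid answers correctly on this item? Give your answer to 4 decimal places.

0.0196

P(θ) = 1 / (1 + exp(−a(θ − b)))
Exponent: 2.3 × (-2.7 − (-1.00)) = -3.9100
1/(1 + e^{3.9100}) = 0.0196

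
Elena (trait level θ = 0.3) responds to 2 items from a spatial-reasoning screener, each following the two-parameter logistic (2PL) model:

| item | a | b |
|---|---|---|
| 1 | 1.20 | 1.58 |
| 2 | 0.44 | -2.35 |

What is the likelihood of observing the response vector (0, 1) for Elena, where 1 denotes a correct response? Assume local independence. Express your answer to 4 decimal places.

0.6274

P(θ) = 1 / (1 + exp(−a(θ − b)))
P_1 = 1/(1+e^{1.5360}) = 0.1771
P_2 = 1/(1+e^{-1.1660}) = 0.7624
L = (1−P_1) × P_2 = 0.8229 × 0.7624 = 0.62738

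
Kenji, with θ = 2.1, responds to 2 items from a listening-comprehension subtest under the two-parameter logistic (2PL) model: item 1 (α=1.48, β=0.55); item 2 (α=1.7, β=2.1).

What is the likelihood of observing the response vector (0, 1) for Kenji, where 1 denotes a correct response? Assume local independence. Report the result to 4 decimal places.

0.0458

P(θ) = 1 / (1 + exp(−α(θ − β)))
P_1 = 1/(1+e^{-2.2940}) = 0.9084
P_2 = 1/(1+e^{0.0000}) = 0.5000
L = (1−P_1) × P_2 = 0.0916 × 0.5000 = 0.04581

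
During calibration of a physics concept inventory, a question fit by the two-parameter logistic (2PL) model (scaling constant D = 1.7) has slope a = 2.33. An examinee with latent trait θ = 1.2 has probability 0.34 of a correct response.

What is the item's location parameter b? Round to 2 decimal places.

1.37

P(θ) = 1 / (1 + exp(−D·a(θ − b)))
logit(0.34) = ln(0.34/0.66) = -0.6633
b = θ − logit/(1.7·a) = 1.2 − (-0.6633)/3.9610 = 1.3675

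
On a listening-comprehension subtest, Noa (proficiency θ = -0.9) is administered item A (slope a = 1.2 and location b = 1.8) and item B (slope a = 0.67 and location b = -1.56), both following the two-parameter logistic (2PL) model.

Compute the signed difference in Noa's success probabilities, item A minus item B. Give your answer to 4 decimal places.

-0.5711

P(θ) = 1 / (1 + exp(−a(θ − b)))
P_A = 0.0377
P_B = 0.6088
P_A − P_B = -0.5711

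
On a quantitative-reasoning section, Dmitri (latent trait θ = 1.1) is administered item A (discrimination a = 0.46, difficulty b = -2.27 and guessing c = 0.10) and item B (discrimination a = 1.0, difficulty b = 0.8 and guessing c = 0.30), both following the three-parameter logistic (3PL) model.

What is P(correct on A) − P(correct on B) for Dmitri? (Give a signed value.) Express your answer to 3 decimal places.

0.140

P(θ) = c + (1 − c) · 1 / (1 + exp(−a(θ − b)))
P_A = 0.8424
P_B = 0.7021
P_A − P_B = 0.1403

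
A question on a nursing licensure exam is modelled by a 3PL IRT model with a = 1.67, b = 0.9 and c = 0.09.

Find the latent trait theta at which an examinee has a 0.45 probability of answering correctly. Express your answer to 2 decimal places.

0.65

P(theta) = c + (1 − c) · 1 / (1 + exp(−a(theta − b)))
Remove guessing floor: (0.45 − 0.09)/(1 − 0.09) = 0.3956
logit = ln(0.3956/0.6044) = -0.4238
theta = b + logit/(a) = 0.9 + (-0.4238)/1.6700 = 0.6462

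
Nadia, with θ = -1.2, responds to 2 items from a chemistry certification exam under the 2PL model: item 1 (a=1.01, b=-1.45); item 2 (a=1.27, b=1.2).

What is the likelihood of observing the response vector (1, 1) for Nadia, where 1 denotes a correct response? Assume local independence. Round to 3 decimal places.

P(θ) = 1 / (1 + exp(−a(θ − b)))
P_1 = 1/(1+e^{-0.2525}) = 0.5628
P_2 = 1/(1+e^{3.0480}) = 0.0453
L = P_1 × P_2 = 0.5628 × 0.0453 = 0.02550

0.025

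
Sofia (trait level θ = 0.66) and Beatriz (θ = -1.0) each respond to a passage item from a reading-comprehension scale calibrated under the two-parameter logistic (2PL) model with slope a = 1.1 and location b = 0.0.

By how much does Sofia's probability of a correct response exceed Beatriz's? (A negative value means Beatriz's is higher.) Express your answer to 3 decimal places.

P(θ) = 1 / (1 + exp(−a(θ − b)))
P(Sofia) = 0.6739  [exponent 0.7260]
P(Beatriz) = 0.2497  [exponent -1.1000]
Difference = 0.6739 − 0.2497 = 0.4242

0.424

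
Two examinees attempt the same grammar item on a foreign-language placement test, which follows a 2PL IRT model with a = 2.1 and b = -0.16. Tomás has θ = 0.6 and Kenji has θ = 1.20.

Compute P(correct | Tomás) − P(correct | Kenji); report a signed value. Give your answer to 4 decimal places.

-0.1142

P(θ) = 1 / (1 + exp(−a(θ − b)))
P(Tomás) = 0.8315  [exponent 1.5960]
P(Kenji) = 0.9456  [exponent 2.8560]
Difference = 0.8315 − 0.9456 = -0.1142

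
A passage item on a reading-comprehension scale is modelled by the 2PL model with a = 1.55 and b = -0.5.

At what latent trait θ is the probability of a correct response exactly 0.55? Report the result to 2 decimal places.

P(θ) = 1 / (1 + exp(−a(θ − b)))
logit = ln(0.5500/0.4500) = 0.2007
θ = b + logit/(a) = -0.5 + 0.2007/1.5500 = -0.3705

-0.37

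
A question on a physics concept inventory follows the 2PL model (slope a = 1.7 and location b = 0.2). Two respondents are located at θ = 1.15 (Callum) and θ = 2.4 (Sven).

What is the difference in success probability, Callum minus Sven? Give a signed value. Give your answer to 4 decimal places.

-0.1427

P(θ) = 1 / (1 + exp(−a(θ − b)))
P(Callum) = 0.8341  [exponent 1.6150]
P(Sven) = 0.9768  [exponent 3.7400]
Difference = 0.8341 − 0.9768 = -0.1427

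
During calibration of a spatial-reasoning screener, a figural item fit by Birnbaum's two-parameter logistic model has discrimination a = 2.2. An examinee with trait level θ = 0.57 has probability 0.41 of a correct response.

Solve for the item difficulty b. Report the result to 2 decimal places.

P(θ) = 1 / (1 + exp(−a(θ − b)))
logit(0.41) = ln(0.41/0.59) = -0.3640
b = θ − logit/(a) = 0.57 − (-0.3640)/2.2000 = 0.7354

0.74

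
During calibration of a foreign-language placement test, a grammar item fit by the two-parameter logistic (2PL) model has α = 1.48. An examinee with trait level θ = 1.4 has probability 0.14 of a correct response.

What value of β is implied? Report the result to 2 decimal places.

P(θ) = 1 / (1 + exp(−α(θ − β)))
logit(0.14) = ln(0.14/0.86) = -1.8153
β = θ − logit/(α) = 1.4 − (-1.8153)/1.4800 = 2.6265

2.63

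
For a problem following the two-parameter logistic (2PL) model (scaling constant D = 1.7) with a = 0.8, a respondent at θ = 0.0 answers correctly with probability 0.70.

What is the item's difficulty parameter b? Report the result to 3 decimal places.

P(θ) = 1 / (1 + exp(−D·a(θ − b)))
logit(0.70) = ln(0.70/0.30) = 0.8473
b = θ − logit/(1.7·a) = 0.0 − 0.8473/1.3600 = -0.6230

-0.623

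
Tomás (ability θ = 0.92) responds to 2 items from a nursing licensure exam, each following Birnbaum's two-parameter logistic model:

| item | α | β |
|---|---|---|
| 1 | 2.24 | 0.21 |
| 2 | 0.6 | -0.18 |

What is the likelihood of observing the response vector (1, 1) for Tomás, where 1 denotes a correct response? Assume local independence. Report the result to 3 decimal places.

P(θ) = 1 / (1 + exp(−α(θ − β)))
P_1 = 1/(1+e^{-1.5904}) = 0.8307
P_2 = 1/(1+e^{-0.6600}) = 0.6593
L = P_1 × P_2 = 0.8307 × 0.6593 = 0.54763

0.548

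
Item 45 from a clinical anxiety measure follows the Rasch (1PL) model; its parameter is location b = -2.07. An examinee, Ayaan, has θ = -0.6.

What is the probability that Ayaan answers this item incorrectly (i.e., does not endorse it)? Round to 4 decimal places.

P(θ) = 1 / (1 + exp(−(θ − b)))
Exponent: (-0.6 − (-2.07)) = 1.4700
1/(1 + e^{-1.4700}) = 0.8131
P = 0.8131
P(incorrect) = 1 − 0.8131 = 0.1869

0.1869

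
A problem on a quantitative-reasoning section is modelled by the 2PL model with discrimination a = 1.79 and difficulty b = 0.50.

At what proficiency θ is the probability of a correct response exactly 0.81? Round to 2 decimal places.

P(θ) = 1 / (1 + exp(−a(θ − b)))
logit = ln(0.8100/0.1900) = 1.4500
θ = b + logit/(a) = 0.50 + 1.4500/1.7900 = 1.3101

1.31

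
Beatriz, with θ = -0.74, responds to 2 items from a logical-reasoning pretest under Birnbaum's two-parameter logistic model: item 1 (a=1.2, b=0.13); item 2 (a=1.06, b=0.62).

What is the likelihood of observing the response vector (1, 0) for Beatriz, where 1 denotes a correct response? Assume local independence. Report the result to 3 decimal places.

0.211

P(θ) = 1 / (1 + exp(−a(θ − b)))
P_1 = 1/(1+e^{1.0440}) = 0.2604
P_2 = 1/(1+e^{1.4416}) = 0.1913
L = P_1 × (1−P_2) = 0.2604 × 0.8087 = 0.21057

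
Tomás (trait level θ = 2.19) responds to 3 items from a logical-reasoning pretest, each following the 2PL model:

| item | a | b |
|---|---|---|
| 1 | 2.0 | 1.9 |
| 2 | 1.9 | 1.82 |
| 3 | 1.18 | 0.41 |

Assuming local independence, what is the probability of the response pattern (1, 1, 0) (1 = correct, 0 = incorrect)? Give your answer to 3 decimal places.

P(θ) = 1 / (1 + exp(−a(θ − b)))
P_1 = 1/(1+e^{-0.5800}) = 0.6411
P_2 = 1/(1+e^{-0.7030}) = 0.6689
P_3 = 1/(1+e^{-2.1004}) = 0.8909
L = P_1 × P_2 × (1−P_3) = 0.6411 × 0.6689 × 0.1091 = 0.04676

0.047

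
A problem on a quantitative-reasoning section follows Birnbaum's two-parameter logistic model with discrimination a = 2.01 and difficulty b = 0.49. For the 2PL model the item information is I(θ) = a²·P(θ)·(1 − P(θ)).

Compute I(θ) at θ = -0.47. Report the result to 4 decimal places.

P = 1/(1+e^{1.9296}) = 0.1268
P(1−P) = 0.1268 × 0.8732 = 0.1107
I = a² × P(1−P) = 2.01² × 0.1107 = 0.44731

0.4473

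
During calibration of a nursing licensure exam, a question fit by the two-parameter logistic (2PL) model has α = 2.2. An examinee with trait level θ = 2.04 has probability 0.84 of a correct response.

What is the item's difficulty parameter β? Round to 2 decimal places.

P(θ) = 1 / (1 + exp(−α(θ − β)))
logit(0.84) = ln(0.84/0.16) = 1.6582
β = θ − logit/(α) = 2.04 − 1.6582/2.2000 = 1.2863

1.29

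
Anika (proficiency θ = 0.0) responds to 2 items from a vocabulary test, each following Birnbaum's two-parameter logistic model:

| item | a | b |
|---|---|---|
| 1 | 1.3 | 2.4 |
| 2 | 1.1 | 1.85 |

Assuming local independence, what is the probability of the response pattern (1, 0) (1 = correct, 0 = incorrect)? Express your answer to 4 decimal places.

P(θ) = 1 / (1 + exp(−a(θ − b)))
P_1 = 1/(1+e^{3.1200}) = 0.0423
P_2 = 1/(1+e^{2.0350}) = 0.1156
L = P_1 × (1−P_2) = 0.0423 × 0.8844 = 0.03740

0.0374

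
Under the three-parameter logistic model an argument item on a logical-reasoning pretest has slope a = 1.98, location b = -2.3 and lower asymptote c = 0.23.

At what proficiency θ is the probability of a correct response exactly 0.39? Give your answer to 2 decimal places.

-2.98

P(θ) = c + (1 − c) · 1 / (1 + exp(−a(θ − b)))
Remove guessing floor: (0.39 − 0.23)/(1 − 0.23) = 0.2078
logit = ln(0.2078/0.7922) = -1.3383
θ = b + logit/(a) = -2.3 + (-1.3383)/1.9800 = -2.9759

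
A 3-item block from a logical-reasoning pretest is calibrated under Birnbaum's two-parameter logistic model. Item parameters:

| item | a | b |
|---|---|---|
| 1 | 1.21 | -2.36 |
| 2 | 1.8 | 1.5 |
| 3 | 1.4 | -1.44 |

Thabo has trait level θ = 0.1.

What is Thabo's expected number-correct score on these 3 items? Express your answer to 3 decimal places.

P(θ) = 1 / (1 + exp(−a(θ − b)))
P_1 = 1/(1+e^{-2.9766}) = 0.9515
P_2 = 1/(1+e^{2.5200}) = 0.0745
P_3 = 1/(1+e^{-2.1560}) = 0.8962
E[score] = 0.9515 + 0.0745 + 0.8962 = 1.9222

1.922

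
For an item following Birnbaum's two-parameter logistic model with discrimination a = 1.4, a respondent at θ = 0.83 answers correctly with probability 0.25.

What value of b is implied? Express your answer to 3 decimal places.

P(θ) = 1 / (1 + exp(−a(θ − b)))
logit(0.25) = ln(0.25/0.75) = -1.0986
b = θ − logit/(a) = 0.83 − (-1.0986)/1.4000 = 1.6147

1.615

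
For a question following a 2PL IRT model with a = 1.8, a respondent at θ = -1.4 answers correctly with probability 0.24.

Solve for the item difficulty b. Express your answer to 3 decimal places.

-0.760

P(θ) = 1 / (1 + exp(−a(θ − b)))
logit(0.24) = ln(0.24/0.76) = -1.1527
b = θ − logit/(a) = -1.4 − (-1.1527)/1.8000 = -0.7596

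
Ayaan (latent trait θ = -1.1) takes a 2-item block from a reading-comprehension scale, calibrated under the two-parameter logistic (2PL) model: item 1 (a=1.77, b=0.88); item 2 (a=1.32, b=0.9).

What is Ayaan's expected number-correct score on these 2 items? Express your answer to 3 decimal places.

0.096

P(θ) = 1 / (1 + exp(−a(θ − b)))
P_1 = 1/(1+e^{3.5046}) = 0.0292
P_2 = 1/(1+e^{2.6400}) = 0.0666
E[score] = 0.0292 + 0.0666 = 0.0958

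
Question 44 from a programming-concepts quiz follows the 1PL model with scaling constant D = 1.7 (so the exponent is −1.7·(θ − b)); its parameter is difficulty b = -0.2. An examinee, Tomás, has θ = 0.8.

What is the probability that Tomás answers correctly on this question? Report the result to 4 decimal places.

P(θ) = 1 / (1 + exp(−D·(θ − b)))
Exponent: 1.7 × (0.8 − (-0.2)) = 1.7000
1/(1 + e^{-1.7000}) = 0.8455
P = 0.8455

0.8455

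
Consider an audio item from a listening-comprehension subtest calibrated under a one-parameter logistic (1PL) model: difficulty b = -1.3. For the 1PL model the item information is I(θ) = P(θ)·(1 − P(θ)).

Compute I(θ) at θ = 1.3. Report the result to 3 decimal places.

P = 1/(1+e^{-2.6000}) = 0.9309
P(1−P) = 0.9309 × 0.0691 = 0.0644
I = P(1−P) = 0.06436

0.064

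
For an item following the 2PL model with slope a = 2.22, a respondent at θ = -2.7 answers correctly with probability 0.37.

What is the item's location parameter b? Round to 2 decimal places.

P(θ) = 1 / (1 + exp(−a(θ − b)))
logit(0.37) = ln(0.37/0.63) = -0.5322
b = θ − logit/(a) = -2.7 − (-0.5322)/2.2200 = -2.4603

-2.46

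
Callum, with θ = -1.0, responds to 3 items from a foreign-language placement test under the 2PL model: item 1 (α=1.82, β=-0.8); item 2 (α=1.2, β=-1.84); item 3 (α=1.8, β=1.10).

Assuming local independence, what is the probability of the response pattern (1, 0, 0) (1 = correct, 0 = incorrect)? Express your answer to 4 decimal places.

P(θ) = 1 / (1 + exp(−α(θ − β)))
P_1 = 1/(1+e^{0.3640}) = 0.4100
P_2 = 1/(1+e^{-1.0080}) = 0.7326
P_3 = 1/(1+e^{3.7800}) = 0.0223
L = P_1 × (1−P_2) × (1−P_3) = 0.4100 × 0.2674 × 0.9777 = 0.10717

0.1072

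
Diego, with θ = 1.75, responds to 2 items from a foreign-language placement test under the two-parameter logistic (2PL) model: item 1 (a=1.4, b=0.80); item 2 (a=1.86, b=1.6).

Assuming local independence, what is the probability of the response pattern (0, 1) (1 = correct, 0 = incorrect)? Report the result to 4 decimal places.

P(θ) = 1 / (1 + exp(−a(θ − b)))
P_1 = 1/(1+e^{-1.3300}) = 0.7908
P_2 = 1/(1+e^{-0.2790}) = 0.5693
L = (1−P_1) × P_2 = 0.2092 × 0.5693 = 0.11907

0.1191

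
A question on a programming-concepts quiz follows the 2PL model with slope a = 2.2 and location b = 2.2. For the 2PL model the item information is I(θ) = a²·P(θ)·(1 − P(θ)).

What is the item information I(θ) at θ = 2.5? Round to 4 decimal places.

P = 1/(1+e^{-0.6600}) = 0.6593
P(1−P) = 0.6593 × 0.3407 = 0.2246
I = a² × P(1−P) = 2.2² × 0.2246 = 1.08724

1.0872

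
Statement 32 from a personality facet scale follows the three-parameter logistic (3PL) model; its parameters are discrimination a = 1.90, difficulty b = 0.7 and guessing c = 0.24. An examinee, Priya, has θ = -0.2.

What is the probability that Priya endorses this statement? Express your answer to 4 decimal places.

P(θ) = c + (1 − c) · 1 / (1 + exp(−a(θ − b)))
Exponent: 1.90 × (-0.2 − 0.7) = -1.7100
1/(1 + e^{1.7100}) = 0.1532
P = 0.24 + 0.76 × 0.1532 = 0.3564

0.3564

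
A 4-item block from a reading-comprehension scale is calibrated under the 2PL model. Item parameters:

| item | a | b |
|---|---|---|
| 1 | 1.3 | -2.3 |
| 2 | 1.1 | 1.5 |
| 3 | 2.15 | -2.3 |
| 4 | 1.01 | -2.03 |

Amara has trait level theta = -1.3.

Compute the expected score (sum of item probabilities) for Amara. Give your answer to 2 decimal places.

P(theta) = 1 / (1 + exp(−a(theta − b)))
P_1 = 1/(1+e^{-1.3000}) = 0.7858
P_2 = 1/(1+e^{3.0800}) = 0.0439
P_3 = 1/(1+e^{-2.1500}) = 0.8957
P_4 = 1/(1+e^{-0.7373}) = 0.6764
E[score] = 0.7858 + 0.0439 + 0.8957 + 0.6764 = 2.4018

2.40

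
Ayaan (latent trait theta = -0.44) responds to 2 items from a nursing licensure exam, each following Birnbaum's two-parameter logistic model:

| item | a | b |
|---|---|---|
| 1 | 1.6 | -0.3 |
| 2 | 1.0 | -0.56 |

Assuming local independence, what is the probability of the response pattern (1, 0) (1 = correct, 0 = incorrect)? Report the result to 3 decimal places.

0.209

P(theta) = 1 / (1 + exp(−a(theta − b)))
P_1 = 1/(1+e^{0.2240}) = 0.4442
P_2 = 1/(1+e^{-0.1200}) = 0.5300
L = P_1 × (1−P_2) = 0.4442 × 0.4700 = 0.20881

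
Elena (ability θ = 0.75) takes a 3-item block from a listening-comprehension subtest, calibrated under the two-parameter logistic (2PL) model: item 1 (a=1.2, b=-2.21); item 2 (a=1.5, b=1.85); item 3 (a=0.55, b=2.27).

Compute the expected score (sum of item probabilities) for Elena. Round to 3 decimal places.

1.436

P(θ) = 1 / (1 + exp(−a(θ − b)))
P_1 = 1/(1+e^{-3.5520}) = 0.9721
P_2 = 1/(1+e^{1.6500}) = 0.1611
P_3 = 1/(1+e^{0.8360}) = 0.3024
E[score] = 0.9721 + 0.1611 + 0.3024 = 1.4356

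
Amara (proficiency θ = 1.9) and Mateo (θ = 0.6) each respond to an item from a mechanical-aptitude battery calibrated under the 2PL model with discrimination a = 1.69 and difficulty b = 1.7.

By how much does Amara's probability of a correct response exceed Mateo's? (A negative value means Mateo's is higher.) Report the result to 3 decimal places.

0.449

P(θ) = 1 / (1 + exp(−a(θ − b)))
P(Amara) = 0.5837  [exponent 0.3380]
P(Mateo) = 0.1348  [exponent -1.8590]
Difference = 0.5837 − 0.1348 = 0.4489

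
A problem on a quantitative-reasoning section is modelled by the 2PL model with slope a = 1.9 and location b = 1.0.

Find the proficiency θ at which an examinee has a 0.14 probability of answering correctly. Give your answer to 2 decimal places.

P(θ) = 1 / (1 + exp(−a(θ − b)))
logit = ln(0.1400/0.8600) = -1.8153
θ = b + logit/(a) = 1.0 + (-1.8153)/1.9000 = 0.0446

0.04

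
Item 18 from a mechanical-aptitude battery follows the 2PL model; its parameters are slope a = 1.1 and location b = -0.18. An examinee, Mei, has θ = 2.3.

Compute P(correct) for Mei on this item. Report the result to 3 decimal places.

P(θ) = 1 / (1 + exp(−a(θ − b)))
Exponent: 1.1 × (2.3 − (-0.18)) = 2.7280
1/(1 + e^{-2.7280}) = 0.9387

0.939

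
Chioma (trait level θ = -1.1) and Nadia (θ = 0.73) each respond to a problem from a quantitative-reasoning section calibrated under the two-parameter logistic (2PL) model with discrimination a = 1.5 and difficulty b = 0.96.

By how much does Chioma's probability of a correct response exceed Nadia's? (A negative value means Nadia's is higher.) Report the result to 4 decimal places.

-0.3711

P(θ) = 1 / (1 + exp(−a(θ − b)))
P(Chioma) = 0.0435  [exponent -3.0900]
P(Nadia) = 0.4146  [exponent -0.3450]
Difference = 0.0435 − 0.4146 = -0.3711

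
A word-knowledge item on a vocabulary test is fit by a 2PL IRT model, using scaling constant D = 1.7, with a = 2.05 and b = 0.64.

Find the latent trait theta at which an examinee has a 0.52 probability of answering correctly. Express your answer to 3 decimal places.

P(theta) = 1 / (1 + exp(−D·a(theta − b)))
logit = ln(0.5200/0.4800) = 0.0800
theta = b + logit/(1.7·a) = 0.64 + 0.0800/3.4850 = 0.6630

0.663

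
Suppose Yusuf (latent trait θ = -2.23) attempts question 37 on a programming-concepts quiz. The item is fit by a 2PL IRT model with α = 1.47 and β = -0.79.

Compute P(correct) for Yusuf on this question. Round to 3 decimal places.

P(θ) = 1 / (1 + exp(−α(θ − β)))
Exponent: 1.47 × (-2.23 − (-0.79)) = -2.1168
1/(1 + e^{2.1168}) = 0.1075

0.107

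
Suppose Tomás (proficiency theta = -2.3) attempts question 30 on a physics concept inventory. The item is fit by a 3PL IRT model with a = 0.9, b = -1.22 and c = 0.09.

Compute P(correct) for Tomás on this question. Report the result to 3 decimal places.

0.340

P(theta) = c + (1 − c) · 1 / (1 + exp(−a(theta − b)))
Exponent: 0.9 × (-2.3 − (-1.22)) = -0.9720
1/(1 + e^{0.9720}) = 0.2745
P = 0.09 + 0.91 × 0.2745 = 0.3398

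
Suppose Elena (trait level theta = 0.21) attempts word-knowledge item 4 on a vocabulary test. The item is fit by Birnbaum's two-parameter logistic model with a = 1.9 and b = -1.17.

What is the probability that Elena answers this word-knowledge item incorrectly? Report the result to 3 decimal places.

0.068

P(theta) = 1 / (1 + exp(−a(theta − b)))
Exponent: 1.9 × (0.21 − (-1.17)) = 2.6220
1/(1 + e^{-2.6220}) = 0.9323
P(incorrect) = 1 − 0.9323 = 0.0677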